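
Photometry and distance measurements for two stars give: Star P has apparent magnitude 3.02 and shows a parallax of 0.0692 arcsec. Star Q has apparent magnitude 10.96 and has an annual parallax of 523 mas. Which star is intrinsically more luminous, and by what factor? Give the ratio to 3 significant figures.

Star P is more luminous, by a factor of 85700.

Star P: d = 1/p = 1/0.0692″ = 14.45 pc
Star P: M = m − 5 log₁₀ d + 5 = 3.02 − 5·1.1599 + 5 = 2.221
Star Q: p = 523 mas = 0.523″ → d = 1/p = 1.912 pc
Star Q: M = m − 5 log₁₀ d + 5 = 10.96 − 5·0.2815 + 5 = 14.553
ΔM = M_P − M_Q = 2.221 − (14.553) = -12.332; smaller M is more luminous → Star P.
L ratio = 10^(0.4 |ΔM|) = 10^4.933 = 85660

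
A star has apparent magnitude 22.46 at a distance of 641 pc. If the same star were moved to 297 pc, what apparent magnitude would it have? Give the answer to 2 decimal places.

Flux ∝ 1/d², so Δm = 5 log₁₀(d₂/d₁) = 5 log₁₀(297/641) = -1.671
m₂ = m₁ + Δm = 22.46 + (-1.671) = 20.789

m ≈ 20.79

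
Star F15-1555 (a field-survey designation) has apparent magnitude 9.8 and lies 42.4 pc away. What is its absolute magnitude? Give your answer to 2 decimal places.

M ≈ 6.66

5 log₁₀(d/10 pc) = 5 log₁₀(42.40) − 5 = 3.137
M = m − 5 log₁₀(d/10) = 9.8 − 3.137 = 6.663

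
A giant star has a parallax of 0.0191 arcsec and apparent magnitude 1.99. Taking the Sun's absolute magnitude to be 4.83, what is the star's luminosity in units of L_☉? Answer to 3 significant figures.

d = 1/p = 1/0.0191″ = 52.36 pc
M = m − 5 log₁₀ d + 5 = 1.99 − 5·1.7190 + 5 = -1.605
M − M_☉ = -1.605 − 4.83 = -6.435
L/L_☉ = 10^(−0.4 × -6.435) = 374.9

L/L_☉ ≈ 375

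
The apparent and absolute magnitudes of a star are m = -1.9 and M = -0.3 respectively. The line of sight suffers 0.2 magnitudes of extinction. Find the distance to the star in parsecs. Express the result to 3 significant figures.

d ≈ 4.37 pc

m − M = 5 log₁₀(d/10 pc) + A  ⇒  -1.9 − (-0.3) − 0.2 = 5 log₁₀(d/10)
-1.800 = 5 log₁₀(d/10)
log₁₀ d = (m − M − A)/5 + 1 = 0.6400
d = 10^0.6400 = 4.365 pc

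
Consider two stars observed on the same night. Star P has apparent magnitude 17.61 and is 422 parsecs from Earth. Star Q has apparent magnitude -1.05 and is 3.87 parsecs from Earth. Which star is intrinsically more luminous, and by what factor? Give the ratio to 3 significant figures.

Star P: M = m − 5 log₁₀ d + 5 = 17.61 − 5·2.6253 + 5 = 9.483
Star Q: M = m − 5 log₁₀ d + 5 = -1.05 − 5·0.5877 + 5 = 1.011
ΔM = M_P − M_Q = 9.483 − (1.011) = 8.472; smaller M is more luminous → Star Q.
L ratio = 10^(0.4 |ΔM|) = 10^3.389 = 2448

Star Q is more luminous, by a factor of 2450.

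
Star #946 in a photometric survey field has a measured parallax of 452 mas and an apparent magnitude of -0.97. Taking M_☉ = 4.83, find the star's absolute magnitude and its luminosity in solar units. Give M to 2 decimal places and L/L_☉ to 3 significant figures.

M ≈ 2.31; L/L_☉ ≈ 10.2

d = 1/p = 1000/452 mas = 2.212 pc
M = m − 5 log₁₀ d + 5 = -0.97 − 5·0.3449 + 5 = 2.306
M − M_☉ = 2.306 − 4.83 = -2.524
L/L_☉ = 10^(−0.4 × -2.524) = 10.23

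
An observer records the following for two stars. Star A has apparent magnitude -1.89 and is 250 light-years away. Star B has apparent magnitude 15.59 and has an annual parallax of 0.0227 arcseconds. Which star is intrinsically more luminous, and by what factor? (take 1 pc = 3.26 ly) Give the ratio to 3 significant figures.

Star A is more luminous, by a factor of 2.98×10^7.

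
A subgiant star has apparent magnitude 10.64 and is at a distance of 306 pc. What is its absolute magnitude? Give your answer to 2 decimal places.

5 log₁₀(d/10 pc) = 5 log₁₀(306.0) − 5 = 7.429
M = m − 5 log₁₀(d/10) = 10.64 − 7.429 = 3.211

M ≈ 3.21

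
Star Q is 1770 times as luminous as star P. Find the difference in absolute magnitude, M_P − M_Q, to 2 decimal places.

M_P − M_Q ≈ 8.12

Pogson: ΔM = −2.5 log₁₀(ratio) = −2.5 log₁₀(1770) = −2.5 × 3.2480 = -8.120
Star Q is brighter so has the smaller magnitude: M_P − M_Q is positive.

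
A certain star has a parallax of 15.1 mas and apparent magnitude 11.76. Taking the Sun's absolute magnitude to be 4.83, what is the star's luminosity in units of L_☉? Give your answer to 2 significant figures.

L/L_☉ ≈ 0.074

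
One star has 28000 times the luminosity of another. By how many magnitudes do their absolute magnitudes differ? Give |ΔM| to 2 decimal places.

|ΔM| ≈ 11.12

Pogson: ΔM = −2.5 log₁₀(ratio) = −2.5 log₁₀(28000) = −2.5 × 4.4472 = -11.118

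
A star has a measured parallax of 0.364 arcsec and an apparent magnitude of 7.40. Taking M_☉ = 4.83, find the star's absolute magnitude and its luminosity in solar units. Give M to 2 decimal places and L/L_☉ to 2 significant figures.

d = 1/p = 1/0.364″ = 2.747 pc
M = m − 5 log₁₀ d + 5 = 7.40 − 5·0.4389 + 5 = 10.206
M − M_☉ = 10.206 − 4.83 = 5.376
L/L_☉ = 10^(−0.4 × 5.376) = 7.076×10^-3

M ≈ 10.21; L/L_☉ ≈ 7.1×10^-3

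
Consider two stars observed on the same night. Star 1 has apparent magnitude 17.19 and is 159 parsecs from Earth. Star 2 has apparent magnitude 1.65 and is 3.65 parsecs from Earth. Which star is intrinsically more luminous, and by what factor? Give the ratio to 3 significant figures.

Star 2 is more luminous, by a factor of 867.

Star 1: M = m − 5 log₁₀ d + 5 = 17.19 − 5·2.2014 + 5 = 11.183
Star 2: M = m − 5 log₁₀ d + 5 = 1.65 − 5·0.5623 + 5 = 3.839
ΔM = M_1 − M_2 = 11.183 − (3.839) = 7.344; smaller M is more luminous → Star 2.
L ratio = 10^(0.4 |ΔM|) = 10^2.938 = 866.5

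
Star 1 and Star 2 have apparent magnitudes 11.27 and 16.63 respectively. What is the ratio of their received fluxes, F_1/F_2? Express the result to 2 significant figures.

F_1/F_2 ≈ 140

Magnitude difference = -5.36
Flux ratio = 10^(−0.4 Δm) = 10^(−0.4 × -5.36) = 10^2.144 = 139.3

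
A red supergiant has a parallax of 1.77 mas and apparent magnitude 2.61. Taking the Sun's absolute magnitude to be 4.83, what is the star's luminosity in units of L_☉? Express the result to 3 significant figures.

L/L_☉ ≈ 24700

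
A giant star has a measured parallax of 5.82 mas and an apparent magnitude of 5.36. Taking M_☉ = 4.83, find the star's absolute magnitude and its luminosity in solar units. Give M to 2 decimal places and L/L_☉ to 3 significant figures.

M ≈ -0.82; L/L_☉ ≈ 181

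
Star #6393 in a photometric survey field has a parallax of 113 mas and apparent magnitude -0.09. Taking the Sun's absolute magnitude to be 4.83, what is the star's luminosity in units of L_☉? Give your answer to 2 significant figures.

L/L_☉ ≈ 73

d = 1/p = 1000/113 mas = 8.850 pc
M = m − 5 log₁₀ d + 5 = -0.09 − 5·0.9469 + 5 = 0.175
M − M_☉ = 0.175 − 4.83 = -4.655
L/L_☉ = 10^(−0.4 × -4.655) = 72.75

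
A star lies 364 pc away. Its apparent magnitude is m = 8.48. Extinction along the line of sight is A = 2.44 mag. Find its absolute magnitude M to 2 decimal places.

M ≈ -1.77

5 log₁₀(d/10 pc) = 5 log₁₀(364.0) − 5 = 7.806
M = m − 5 log₁₀(d/10) − A = 8.48 − 7.806 − 2.44 = -1.766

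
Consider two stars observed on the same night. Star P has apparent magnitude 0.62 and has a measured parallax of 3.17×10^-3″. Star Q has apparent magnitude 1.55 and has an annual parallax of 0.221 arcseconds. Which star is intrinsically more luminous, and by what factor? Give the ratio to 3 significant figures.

Star P: d = 1/p = 1/3.17×10^-3″ = 315.5 pc
Star P: M = m − 5 log₁₀ d + 5 = 0.62 − 5·2.4989 + 5 = -6.875
Star Q: d = 1/p = 1/0.221″ = 4.525 pc
Star Q: M = m − 5 log₁₀ d + 5 = 1.55 − 5·0.6556 + 5 = 3.272
ΔM = M_P − M_Q = -6.875 − (3.272) = -10.147; smaller M is more luminous → Star P.
L ratio = 10^(0.4 |ΔM|) = 10^4.059 = 11450

Star P is more luminous, by a factor of 11400.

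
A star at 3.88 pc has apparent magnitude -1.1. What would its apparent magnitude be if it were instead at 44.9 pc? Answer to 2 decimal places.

m ≈ 4.22

Flux ∝ 1/d², so Δm = 5 log₁₀(d₂/d₁) = 5 log₁₀(44.9/3.88) = 5.317
m₂ = m₁ + Δm = -1.1 + (5.317) = 4.217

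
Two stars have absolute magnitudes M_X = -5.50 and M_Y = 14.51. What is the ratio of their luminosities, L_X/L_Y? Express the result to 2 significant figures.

L_X/L_Y ≈ 1.0×10^8

ΔM = M_X − M_Y = -20.01
L_X/L_Y = 10^(−0.4 ΔM) = 10^8.004 = 1.009×10^8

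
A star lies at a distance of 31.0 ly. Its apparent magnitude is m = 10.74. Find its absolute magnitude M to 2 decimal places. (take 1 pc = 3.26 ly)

d = 31.0 ly / 3.26 = 9.509 pc
5 log₁₀(d/10 pc) = 5 log₁₀(9.509) − 5 = -0.109
M = m − 5 log₁₀(d/10) = 10.74 + 0.109 = 10.849

M ≈ 10.85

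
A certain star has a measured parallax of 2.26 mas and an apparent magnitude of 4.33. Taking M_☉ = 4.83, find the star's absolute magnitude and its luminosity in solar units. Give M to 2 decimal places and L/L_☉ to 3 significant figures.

M ≈ -3.90; L/L_☉ ≈ 3100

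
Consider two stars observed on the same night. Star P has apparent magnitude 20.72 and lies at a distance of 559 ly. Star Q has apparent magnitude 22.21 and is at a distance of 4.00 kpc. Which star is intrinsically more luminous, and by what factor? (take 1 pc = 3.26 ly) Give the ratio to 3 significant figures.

Star P: d = 559 ly / 3.26 = 171.5 pc
Star P: M = m − 5 log₁₀ d + 5 = 20.72 − 5·2.2342 + 5 = 14.549
Star Q: d = 4.00 kpc = 4000 pc
Star Q: M = m − 5 log₁₀ d + 5 = 22.21 − 5·3.6021 + 5 = 9.200
ΔM = M_P − M_Q = 14.549 − (9.200) = 5.349; smaller M is more luminous → Star Q.
L ratio = 10^(0.4 |ΔM|) = 10^2.140 = 138.0

Star Q is more luminous, by a factor of 138.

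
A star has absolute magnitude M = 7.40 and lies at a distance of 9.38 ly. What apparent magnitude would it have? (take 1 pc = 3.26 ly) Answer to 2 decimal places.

m ≈ 4.69

d = 9.38 ly / 3.26 = 2.877 pc
m = M + 5 log₁₀ d − 5 = 7.40 + 5·0.4590 − 5 = 4.695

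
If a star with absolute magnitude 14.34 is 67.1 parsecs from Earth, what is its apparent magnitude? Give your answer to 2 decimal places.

m ≈ 18.47

m = M + 5 log₁₀ d − 5 = 14.34 + 5·1.8267 − 5 = 18.474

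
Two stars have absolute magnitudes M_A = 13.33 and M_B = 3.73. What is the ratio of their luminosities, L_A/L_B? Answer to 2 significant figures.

L_A/L_B ≈ 1.4×10^-4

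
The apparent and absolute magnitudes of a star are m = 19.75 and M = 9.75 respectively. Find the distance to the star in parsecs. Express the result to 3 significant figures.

d ≈ 1000 pc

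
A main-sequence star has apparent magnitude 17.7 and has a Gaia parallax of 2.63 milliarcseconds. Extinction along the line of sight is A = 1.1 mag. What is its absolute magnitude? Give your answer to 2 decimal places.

p = 2.63 mas = 2.63×10^-3″ → d = 1/p = 380.2 pc
5 log₁₀(d/10 pc) = 5 log₁₀(380.2) − 5 = 7.900
M = m − 5 log₁₀(d/10) − A = 17.7 − 7.900 − 1.1 = 8.700

M ≈ 8.70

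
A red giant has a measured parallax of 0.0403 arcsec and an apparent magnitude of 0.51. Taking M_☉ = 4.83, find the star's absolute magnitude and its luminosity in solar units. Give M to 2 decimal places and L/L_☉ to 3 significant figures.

M ≈ -1.46; L/L_☉ ≈ 329

d = 1/p = 1/0.0403″ = 24.81 pc
M = m − 5 log₁₀ d + 5 = 0.51 − 5·1.3947 + 5 = -1.463
M − M_☉ = -1.463 − 4.83 = -6.293
L/L_☉ = 10^(−0.4 × -6.293) = 329.1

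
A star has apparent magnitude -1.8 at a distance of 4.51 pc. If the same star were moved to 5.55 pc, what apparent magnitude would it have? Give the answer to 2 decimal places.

m ≈ -1.35

Flux ∝ 1/d², so Δm = 5 log₁₀(d₂/d₁) = 5 log₁₀(5.55/4.51) = 0.451
m₂ = m₁ + Δm = -1.8 + (0.451) = -1.349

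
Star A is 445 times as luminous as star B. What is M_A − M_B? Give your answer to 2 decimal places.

Pogson: ΔM = −2.5 log₁₀(ratio) = −2.5 log₁₀(445) = −2.5 × 2.6484 = -6.621
Star A is brighter, so it has the smaller magnitude: the difference is negative.

M_A − M_B ≈ -6.62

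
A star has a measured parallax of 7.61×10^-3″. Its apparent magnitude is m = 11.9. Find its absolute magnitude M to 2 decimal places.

d = 1/p = 1/7.61×10^-3″ = 131.4 pc
5 log₁₀(d/10 pc) = 5 log₁₀(131.4) − 5 = 5.593
M = m − 5 log₁₀(d/10) = 11.9 − 5.593 = 6.307

M ≈ 6.31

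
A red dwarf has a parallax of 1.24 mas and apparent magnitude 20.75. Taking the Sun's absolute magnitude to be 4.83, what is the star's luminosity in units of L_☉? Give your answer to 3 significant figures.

d = 1/p = 1000/1.24 mas = 806.5 pc
M = m − 5 log₁₀ d + 5 = 20.75 − 5·2.9066 + 5 = 11.217
M − M_☉ = 11.217 − 4.83 = 6.387
L/L_☉ = 10^(−0.4 × 6.387) = 2.787×10^-3

L/L_☉ ≈ 2.79×10^-3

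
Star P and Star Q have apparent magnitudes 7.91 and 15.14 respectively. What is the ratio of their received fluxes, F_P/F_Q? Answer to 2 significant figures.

Magnitude difference = -7.23
Flux ratio = 10^(−0.4 Δm) = 10^(−0.4 × -7.23) = 10^2.892 = 779.8

F_P/F_Q ≈ 780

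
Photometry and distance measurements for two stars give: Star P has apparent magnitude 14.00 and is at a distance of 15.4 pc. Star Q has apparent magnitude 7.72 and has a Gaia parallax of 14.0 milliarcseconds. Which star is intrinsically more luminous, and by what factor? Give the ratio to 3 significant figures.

Star P: M = m − 5 log₁₀ d + 5 = 14.00 − 5·1.1875 + 5 = 13.062
Star Q: p = 14.0 mas = 0.0140″ → d = 1/p = 71.43 pc
Star Q: M = m − 5 log₁₀ d + 5 = 7.72 − 5·1.8539 + 5 = 3.451
ΔM = M_P − M_Q = 13.062 − (3.451) = 9.612; smaller M is more luminous → Star Q.
L ratio = 10^(0.4 |ΔM|) = 10^3.845 = 6994

Star Q is more luminous, by a factor of 6990.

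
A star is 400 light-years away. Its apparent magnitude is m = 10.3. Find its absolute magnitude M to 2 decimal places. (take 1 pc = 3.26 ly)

d = 400 ly / 3.26 = 122.7 pc
5 log₁₀(d/10 pc) = 5 log₁₀(122.7) − 5 = 5.444
M = m − 5 log₁₀(d/10) = 10.3 − 5.444 = 4.856

M ≈ 4.86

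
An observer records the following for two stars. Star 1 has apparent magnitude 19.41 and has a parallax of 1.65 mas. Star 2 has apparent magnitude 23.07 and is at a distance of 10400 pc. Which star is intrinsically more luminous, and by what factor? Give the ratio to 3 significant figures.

Star 2 is more luminous, by a factor of 10.1.

Star 1: p = 1.65 mas = 1.65×10^-3″ → d = 1/p = 606.1 pc
Star 1: M = m − 5 log₁₀ d + 5 = 19.41 − 5·2.7825 + 5 = 10.497
Star 2: M = m − 5 log₁₀ d + 5 = 23.07 − 5·4.0170 + 5 = 7.985
ΔM = M_1 − M_2 = 10.497 − (7.985) = 2.513; smaller M is more luminous → Star 2.
L ratio = 10^(0.4 |ΔM|) = 10^1.005 = 10.12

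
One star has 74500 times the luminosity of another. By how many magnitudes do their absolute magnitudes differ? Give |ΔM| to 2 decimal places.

|ΔM| ≈ 12.18

Pogson: ΔM = −2.5 log₁₀(ratio) = −2.5 log₁₀(74500) = −2.5 × 4.8722 = -12.180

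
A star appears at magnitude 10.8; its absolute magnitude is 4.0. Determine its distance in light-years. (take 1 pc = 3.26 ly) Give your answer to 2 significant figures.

d ≈ 750 ly

μ = m − M = 6.800
m − M = 5 log₁₀ d − 5
log₁₀ d = (m − M)/5 + 1 = 2.3600
d = 10^2.3600 = 229.1 pc
= 746.8 ly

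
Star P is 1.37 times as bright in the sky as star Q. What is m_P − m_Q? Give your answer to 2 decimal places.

Pogson: Δm = −2.5 log₁₀(ratio) = −2.5 log₁₀(1.37) = −2.5 × 0.1367 = -0.342
Star P is brighter, so it has the smaller magnitude: the difference is negative.

m_P − m_Q ≈ -0.34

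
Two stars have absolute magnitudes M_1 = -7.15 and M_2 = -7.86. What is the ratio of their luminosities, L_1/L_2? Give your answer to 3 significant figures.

ΔM = M_1 − M_2 = 0.71
L_1/L_2 = 10^(−0.4 ΔM) = 10^-0.284 = 0.5200

L_1/L_2 ≈ 0.520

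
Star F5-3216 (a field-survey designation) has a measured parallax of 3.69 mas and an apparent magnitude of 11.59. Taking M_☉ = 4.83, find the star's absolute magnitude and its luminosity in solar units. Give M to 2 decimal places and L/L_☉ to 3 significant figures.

M ≈ 4.43; L/L_☉ ≈ 1.45

d = 1/p = 1000/3.69 mas = 271.0 pc
M = m − 5 log₁₀ d + 5 = 11.59 − 5·2.4330 + 5 = 4.425
M − M_☉ = 4.425 − 4.83 = -0.405
L/L_☉ = 10^(−0.4 × -0.405) = 1.452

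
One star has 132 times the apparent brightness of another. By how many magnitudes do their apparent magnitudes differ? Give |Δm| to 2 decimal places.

|Δm| ≈ 5.30

Pogson: Δm = −2.5 log₁₀(ratio) = −2.5 log₁₀(132) = −2.5 × 2.1206 = -5.301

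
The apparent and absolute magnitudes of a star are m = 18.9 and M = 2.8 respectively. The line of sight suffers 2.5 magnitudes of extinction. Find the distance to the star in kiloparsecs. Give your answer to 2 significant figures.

d ≈ 5.2 kpc

m − M = 5 log₁₀(d/10 pc) + A  ⇒  18.9 − (2.8) − 2.5 = 5 log₁₀(d/10)
13.600 = 5 log₁₀(d/10)
log₁₀ d = (m − M − A)/5 + 1 = 3.7200
d = 10^3.7200 = 5248 pc
= 5.248 kpc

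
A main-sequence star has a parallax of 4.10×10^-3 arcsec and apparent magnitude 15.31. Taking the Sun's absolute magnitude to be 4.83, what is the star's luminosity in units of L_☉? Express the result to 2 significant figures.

d = 1/p = 1/4.10×10^-3″ = 243.9 pc
M = m − 5 log₁₀ d + 5 = 15.31 − 5·2.3872 + 5 = 8.374
M − M_☉ = 8.374 − 4.83 = 3.544
L/L_☉ = 10^(−0.4 × 3.544) = 0.03823

L/L_☉ ≈ 0.038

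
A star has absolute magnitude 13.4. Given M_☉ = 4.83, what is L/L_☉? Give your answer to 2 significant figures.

L/L_☉ ≈ 3.7×10^-4

M − M_☉ = 13.4 − 4.83 = 8.570
L/L_☉ = 10^(−0.4 (M − M_☉)) = 10^-3.428 = 3.733×10^-4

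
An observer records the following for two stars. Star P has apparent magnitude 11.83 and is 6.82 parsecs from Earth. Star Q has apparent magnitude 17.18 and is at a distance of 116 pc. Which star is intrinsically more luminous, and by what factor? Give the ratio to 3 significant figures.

Star Q is more luminous, by a factor of 2.10.

Star P: M = m − 5 log₁₀ d + 5 = 11.83 − 5·0.8338 + 5 = 12.661
Star Q: M = m − 5 log₁₀ d + 5 = 17.18 − 5·2.0645 + 5 = 11.858
ΔM = M_P − M_Q = 12.661 − (11.858) = 0.803; smaller M is more luminous → Star Q.
L ratio = 10^(0.4 |ΔM|) = 10^0.321 = 2.096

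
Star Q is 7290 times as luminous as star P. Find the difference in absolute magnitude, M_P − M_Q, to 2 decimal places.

Pogson: ΔM = −2.5 log₁₀(ratio) = −2.5 log₁₀(7290) = −2.5 × 3.8627 = -9.657
Star Q is brighter so has the smaller magnitude: M_P − M_Q is positive.

M_P − M_Q ≈ 9.66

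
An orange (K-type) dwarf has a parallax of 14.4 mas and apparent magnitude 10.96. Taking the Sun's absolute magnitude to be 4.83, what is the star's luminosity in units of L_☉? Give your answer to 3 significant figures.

L/L_☉ ≈ 0.170

d = 1/p = 1000/14.4 mas = 69.44 pc
M = m − 5 log₁₀ d + 5 = 10.96 − 5·1.8416 + 5 = 6.752
M − M_☉ = 6.752 − 4.83 = 1.922
L/L_☉ = 10^(−0.4 × 1.922) = 0.1703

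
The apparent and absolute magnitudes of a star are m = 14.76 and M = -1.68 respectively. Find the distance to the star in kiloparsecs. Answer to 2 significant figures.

μ = m − M = 16.440
m − M = 5 log₁₀ d − 5
log₁₀ d = (m − M)/5 + 1 = 4.2880
d = 10^4.2880 = 19410 pc
= 19.41 kpc

d ≈ 19 kpc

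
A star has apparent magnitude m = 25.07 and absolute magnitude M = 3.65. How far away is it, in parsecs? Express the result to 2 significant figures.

Distance modulus: m − M = 25.07 − (3.65) = 21.420
m − M = 5 log₁₀ d − 5
log₁₀ d = (m − M)/5 + 1 = 5.2840
d = 10^5.2840 = 192300 pc

d ≈ 190000 pc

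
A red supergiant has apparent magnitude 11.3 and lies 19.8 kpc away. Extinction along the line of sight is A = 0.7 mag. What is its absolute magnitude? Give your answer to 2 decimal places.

d = 19.8 kpc = 19800 pc
5 log₁₀(d/10 pc) = 5 log₁₀(19800) − 5 = 16.483
M = m − 5 log₁₀(d/10) − A = 11.3 − 16.483 − 0.7 = -5.883

M ≈ -5.88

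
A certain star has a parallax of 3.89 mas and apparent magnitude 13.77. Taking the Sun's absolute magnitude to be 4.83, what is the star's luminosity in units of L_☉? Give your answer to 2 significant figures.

d = 1/p = 1000/3.89 mas = 257.1 pc
M = m − 5 log₁₀ d + 5 = 13.77 − 5·2.4101 + 5 = 6.720
M − M_☉ = 6.720 − 4.83 = 1.890
L/L_☉ = 10^(−0.4 × 1.890) = 0.1754

L/L_☉ ≈ 0.18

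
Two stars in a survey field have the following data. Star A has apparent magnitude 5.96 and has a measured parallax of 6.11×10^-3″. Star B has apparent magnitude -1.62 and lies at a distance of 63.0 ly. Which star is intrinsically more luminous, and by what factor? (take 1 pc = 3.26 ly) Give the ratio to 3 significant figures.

Star A: d = 1/p = 1/6.11×10^-3″ = 163.7 pc
Star A: M = m − 5 log₁₀ d + 5 = 5.96 − 5·2.2140 + 5 = -0.110
Star B: d = 63.0 ly / 3.26 = 19.33 pc
Star B: M = m − 5 log₁₀ d + 5 = -1.62 − 5·1.2861 + 5 = -3.051
ΔM = M_A − M_B = -0.110 − (-3.051) = 2.941; smaller M is more luminous → Star B.
L ratio = 10^(0.4 |ΔM|) = 10^1.176 = 15.01

Star B is more luminous, by a factor of 15.0.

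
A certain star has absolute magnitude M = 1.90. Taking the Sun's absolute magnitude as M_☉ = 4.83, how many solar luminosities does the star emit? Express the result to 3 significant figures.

L/L_☉ ≈ 14.9

M − M_☉ = 1.90 − 4.83 = -2.930
L/L_☉ = 10^(−0.4 (M − M_☉)) = 10^1.172 = 14.86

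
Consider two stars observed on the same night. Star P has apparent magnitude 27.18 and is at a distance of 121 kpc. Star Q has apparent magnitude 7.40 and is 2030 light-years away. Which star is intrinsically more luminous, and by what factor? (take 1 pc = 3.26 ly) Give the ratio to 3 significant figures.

Star P: d = 121 kpc = 121000 pc
Star P: M = m − 5 log₁₀ d + 5 = 27.18 − 5·5.0828 + 5 = 6.766
Star Q: d = 2030 ly / 3.26 = 622.7 pc
Star Q: M = m − 5 log₁₀ d + 5 = 7.40 − 5·2.7943 + 5 = -1.571
ΔM = M_P − M_Q = 6.766 − (-1.571) = 8.337; smaller M is more luminous → Star Q.
L ratio = 10^(0.4 |ΔM|) = 10^3.335 = 2163

Star Q is more luminous, by a factor of 2160.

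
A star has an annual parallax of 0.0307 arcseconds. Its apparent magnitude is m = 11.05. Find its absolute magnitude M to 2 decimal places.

M ≈ 8.49

d = 1/p = 1/0.0307″ = 32.57 pc
5 log₁₀(d/10 pc) = 5 log₁₀(32.57) − 5 = 2.564
M = m − 5 log₁₀(d/10) = 11.05 − 2.564 = 8.486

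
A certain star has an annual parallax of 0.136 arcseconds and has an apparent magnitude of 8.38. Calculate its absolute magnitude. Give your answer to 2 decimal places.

M ≈ 9.05

d = 1/p = 1/0.136″ = 7.353 pc
5 log₁₀(d/10 pc) = 5 log₁₀(7.353) − 5 = -0.668
M = m − 5 log₁₀(d/10) = 8.38 + 0.668 = 9.048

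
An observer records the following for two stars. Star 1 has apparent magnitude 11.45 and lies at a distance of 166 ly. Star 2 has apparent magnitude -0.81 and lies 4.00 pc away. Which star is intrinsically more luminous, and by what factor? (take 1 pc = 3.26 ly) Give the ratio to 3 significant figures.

Star 1: d = 166 ly / 3.26 = 50.92 pc
Star 1: M = m − 5 log₁₀ d + 5 = 11.45 − 5·1.7069 + 5 = 7.916
Star 2: M = m − 5 log₁₀ d + 5 = -0.81 − 5·0.6021 + 5 = 1.180
ΔM = M_1 − M_2 = 7.916 − (1.180) = 6.736; smaller M is more luminous → Star 2.
L ratio = 10^(0.4 |ΔM|) = 10^2.694 = 494.7

Star 2 is more luminous, by a factor of 495.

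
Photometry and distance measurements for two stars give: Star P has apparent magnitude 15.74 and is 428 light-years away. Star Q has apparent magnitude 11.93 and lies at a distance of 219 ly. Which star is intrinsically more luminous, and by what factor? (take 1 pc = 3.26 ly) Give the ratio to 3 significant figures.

Star P: d = 428 ly / 3.26 = 131.3 pc
Star P: M = m − 5 log₁₀ d + 5 = 15.74 − 5·2.1182 + 5 = 10.149
Star Q: d = 219 ly / 3.26 = 67.18 pc
Star Q: M = m − 5 log₁₀ d + 5 = 11.93 − 5·1.8272 + 5 = 7.794
ΔM = M_P − M_Q = 10.149 − (7.794) = 2.355; smaller M is more luminous → Star Q.
L ratio = 10^(0.4 |ΔM|) = 10^0.942 = 8.750

Star Q is more luminous, by a factor of 8.75.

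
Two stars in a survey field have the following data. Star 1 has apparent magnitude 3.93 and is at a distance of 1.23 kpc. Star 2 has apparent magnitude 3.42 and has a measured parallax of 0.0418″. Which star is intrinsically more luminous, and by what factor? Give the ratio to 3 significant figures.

Star 1 is more luminous, by a factor of 1650.

Star 1: d = 1.23 kpc = 1230 pc
Star 1: M = m − 5 log₁₀ d + 5 = 3.93 − 5·3.0899 + 5 = -6.520
Star 2: d = 1/p = 1/0.0418″ = 23.92 pc
Star 2: M = m − 5 log₁₀ d + 5 = 3.42 − 5·1.3788 + 5 = 1.526
ΔM = M_1 − M_2 = -6.520 − (1.526) = -8.045; smaller M is more luminous → Star 1.
L ratio = 10^(0.4 |ΔM|) = 10^3.218 = 1653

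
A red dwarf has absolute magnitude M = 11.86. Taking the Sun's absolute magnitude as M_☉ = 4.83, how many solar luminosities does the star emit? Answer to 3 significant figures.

M − M_☉ = 11.86 − 4.83 = 7.030
L/L_☉ = 10^(−0.4 (M − M_☉)) = 10^-2.812 = 1.542×10^-3

L/L_☉ ≈ 1.54×10^-3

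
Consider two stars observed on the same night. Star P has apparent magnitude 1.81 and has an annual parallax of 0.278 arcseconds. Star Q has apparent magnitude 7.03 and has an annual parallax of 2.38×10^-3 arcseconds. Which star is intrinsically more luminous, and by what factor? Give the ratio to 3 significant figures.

Star Q is more luminous, by a factor of 111.

Star P: d = 1/p = 1/0.278″ = 3.597 pc
Star P: M = m − 5 log₁₀ d + 5 = 1.81 − 5·0.5560 + 5 = 4.030
Star Q: d = 1/p = 1/2.38×10^-3″ = 420.2 pc
Star Q: M = m − 5 log₁₀ d + 5 = 7.03 − 5·2.6234 + 5 = -1.087
ΔM = M_P − M_Q = 4.030 − (-1.087) = 5.117; smaller M is more luminous → Star Q.
L ratio = 10^(0.4 |ΔM|) = 10^2.047 = 111.4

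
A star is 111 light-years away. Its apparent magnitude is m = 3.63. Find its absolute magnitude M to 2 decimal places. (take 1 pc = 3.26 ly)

M ≈ 0.97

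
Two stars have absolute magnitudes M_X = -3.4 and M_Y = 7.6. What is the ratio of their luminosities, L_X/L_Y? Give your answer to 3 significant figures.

ΔM = M_X − M_Y = -11.0
L_X/L_Y = 10^(−0.4 ΔM) = 10^4.400 = 25120

L_X/L_Y ≈ 25100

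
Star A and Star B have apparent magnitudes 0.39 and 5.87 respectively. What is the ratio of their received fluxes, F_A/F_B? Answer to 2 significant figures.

F_A/F_B ≈ 160

Magnitude difference = -5.48
Flux ratio = 10^(−0.4 Δm) = 10^(−0.4 × -5.48) = 10^2.192 = 155.6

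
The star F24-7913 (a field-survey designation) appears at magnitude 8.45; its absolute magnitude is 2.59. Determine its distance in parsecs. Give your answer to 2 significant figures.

d ≈ 150 pc

Distance modulus: m − M = 8.45 − (2.59) = 5.860
m − M = 5 log₁₀ d − 5
log₁₀ d = (m − M)/5 + 1 = 2.1720
d = 10^2.1720 = 148.6 pc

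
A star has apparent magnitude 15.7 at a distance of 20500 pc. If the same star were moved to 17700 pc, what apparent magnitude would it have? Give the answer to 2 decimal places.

m ≈ 15.38

Flux ∝ 1/d², so Δm = 5 log₁₀(d₂/d₁) = 5 log₁₀(17700/20500) = -0.319
m₂ = m₁ + Δm = 15.7 + (-0.319) = 15.381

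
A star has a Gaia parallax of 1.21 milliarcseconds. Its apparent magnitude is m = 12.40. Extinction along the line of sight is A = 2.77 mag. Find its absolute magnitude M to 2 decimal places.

M ≈ 0.04

p = 1.21 mas = 1.21×10^-3″ → d = 1/p = 826.4 pc
5 log₁₀(d/10 pc) = 5 log₁₀(826.4) − 5 = 9.586
M = m − 5 log₁₀(d/10) − A = 12.40 − 9.586 − 2.77 = 0.044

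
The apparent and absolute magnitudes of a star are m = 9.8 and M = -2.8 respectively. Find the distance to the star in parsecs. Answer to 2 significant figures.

Distance modulus: m − M = 9.8 − (-2.8) = 12.600
m − M = 5 log₁₀ d − 5
log₁₀ d = (m − M)/5 + 1 = 3.5200
d = 10^3.5200 = 3311 pc

d ≈ 3300 pc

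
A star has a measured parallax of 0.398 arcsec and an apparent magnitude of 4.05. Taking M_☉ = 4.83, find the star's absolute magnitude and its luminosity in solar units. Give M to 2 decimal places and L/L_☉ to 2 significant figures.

M ≈ 7.05; L/L_☉ ≈ 0.13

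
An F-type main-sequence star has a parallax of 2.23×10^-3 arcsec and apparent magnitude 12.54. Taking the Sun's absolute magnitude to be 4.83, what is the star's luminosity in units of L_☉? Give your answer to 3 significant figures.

d = 1/p = 1/2.23×10^-3″ = 448.4 pc
M = m − 5 log₁₀ d + 5 = 12.54 − 5·2.6517 + 5 = 4.282
M − M_☉ = 4.282 − 4.83 = -0.548
L/L_☉ = 10^(−0.4 × -0.548) = 1.657

L/L_☉ ≈ 1.66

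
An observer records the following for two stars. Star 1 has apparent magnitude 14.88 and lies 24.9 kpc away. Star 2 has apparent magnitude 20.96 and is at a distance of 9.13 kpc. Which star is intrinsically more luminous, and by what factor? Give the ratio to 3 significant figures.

Star 1 is more luminous, by a factor of 2010.

Star 1: d = 24.9 kpc = 24900 pc
Star 1: M = m − 5 log₁₀ d + 5 = 14.88 − 5·4.3962 + 5 = -2.101
Star 2: d = 9.13 kpc = 9130 pc
Star 2: M = m − 5 log₁₀ d + 5 = 20.96 − 5·3.9605 + 5 = 6.158
ΔM = M_1 − M_2 = -2.101 − (6.158) = -8.259; smaller M is more luminous → Star 1.
L ratio = 10^(0.4 |ΔM|) = 10^3.303 = 2011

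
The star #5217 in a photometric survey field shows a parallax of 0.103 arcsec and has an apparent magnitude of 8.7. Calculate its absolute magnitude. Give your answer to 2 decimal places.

M ≈ 8.76

d = 1/p = 1/0.103″ = 9.709 pc
5 log₁₀(d/10 pc) = 5 log₁₀(9.709) − 5 = -0.064
M = m − 5 log₁₀(d/10) = 8.7 + 0.064 = 8.764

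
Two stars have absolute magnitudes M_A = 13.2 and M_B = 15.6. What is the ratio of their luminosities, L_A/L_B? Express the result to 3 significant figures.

L_A/L_B ≈ 9.12

ΔM = M_A − M_B = -2.4
L_A/L_B = 10^(−0.4 ΔM) = 10^0.960 = 9.120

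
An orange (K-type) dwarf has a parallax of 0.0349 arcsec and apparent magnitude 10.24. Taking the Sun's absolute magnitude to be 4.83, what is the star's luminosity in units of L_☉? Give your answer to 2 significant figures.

L/L_☉ ≈ 0.056

d = 1/p = 1/0.0349″ = 28.65 pc
M = m − 5 log₁₀ d + 5 = 10.24 − 5·1.4572 + 5 = 7.954
M − M_☉ = 7.954 − 4.83 = 3.124
L/L_☉ = 10^(−0.4 × 3.124) = 0.05628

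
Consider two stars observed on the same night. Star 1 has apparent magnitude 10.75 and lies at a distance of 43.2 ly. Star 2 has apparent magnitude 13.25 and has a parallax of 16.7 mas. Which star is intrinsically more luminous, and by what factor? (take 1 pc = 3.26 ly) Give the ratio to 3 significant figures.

Star 2 is more luminous, by a factor of 2.04.

Star 1: d = 43.2 ly / 3.26 = 13.25 pc
Star 1: M = m − 5 log₁₀ d + 5 = 10.75 − 5·1.1223 + 5 = 10.139
Star 2: p = 16.7 mas = 0.0167″ → d = 1/p = 59.88 pc
Star 2: M = m − 5 log₁₀ d + 5 = 13.25 − 5·1.7773 + 5 = 9.364
ΔM = M_1 − M_2 = 10.139 − (9.364) = 0.775; smaller M is more luminous → Star 2.
L ratio = 10^(0.4 |ΔM|) = 10^0.310 = 2.042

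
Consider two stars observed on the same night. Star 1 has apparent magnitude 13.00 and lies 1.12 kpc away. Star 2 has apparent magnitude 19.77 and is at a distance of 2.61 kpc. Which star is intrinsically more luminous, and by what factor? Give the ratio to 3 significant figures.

Star 1: d = 1.12 kpc = 1120 pc
Star 1: M = m − 5 log₁₀ d + 5 = 13.00 − 5·3.0492 + 5 = 2.754
Star 2: d = 2.61 kpc = 2610 pc
Star 2: M = m − 5 log₁₀ d + 5 = 19.77 − 5·3.4166 + 5 = 7.687
ΔM = M_1 − M_2 = 2.754 − (7.687) = -4.933; smaller M is more luminous → Star 1.
L ratio = 10^(0.4 |ΔM|) = 10^1.973 = 94.01

Star 1 is more luminous, by a factor of 94.0.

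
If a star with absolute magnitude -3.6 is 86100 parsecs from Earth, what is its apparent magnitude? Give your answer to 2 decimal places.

m = M + 5 log₁₀ d − 5 = -3.6 + 5·4.9350 − 5 = 16.075

m ≈ 16.08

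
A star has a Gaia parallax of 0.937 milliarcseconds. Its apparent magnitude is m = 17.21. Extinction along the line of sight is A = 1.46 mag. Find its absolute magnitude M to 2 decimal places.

M ≈ 5.61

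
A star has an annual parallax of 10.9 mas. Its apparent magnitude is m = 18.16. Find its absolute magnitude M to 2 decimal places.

p = 10.9 mas = 0.0109″ → d = 1/p = 91.74 pc
5 log₁₀(d/10 pc) = 5 log₁₀(91.74) − 5 = 4.813
M = m − 5 log₁₀(d/10) = 18.16 − 4.813 = 13.347

M ≈ 13.35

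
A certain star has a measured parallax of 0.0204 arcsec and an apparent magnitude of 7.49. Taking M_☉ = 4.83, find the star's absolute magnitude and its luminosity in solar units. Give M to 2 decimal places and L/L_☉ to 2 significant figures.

M ≈ 4.04; L/L_☉ ≈ 2.1

d = 1/p = 1/0.0204″ = 49.02 pc
M = m − 5 log₁₀ d + 5 = 7.49 − 5·1.6904 + 5 = 4.038
M − M_☉ = 4.038 − 4.83 = -0.792
L/L_☉ = 10^(−0.4 × -0.792) = 2.074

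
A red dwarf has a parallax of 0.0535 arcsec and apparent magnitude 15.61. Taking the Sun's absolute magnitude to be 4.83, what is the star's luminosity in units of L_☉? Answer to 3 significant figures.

d = 1/p = 1/0.0535″ = 18.69 pc
M = m − 5 log₁₀ d + 5 = 15.61 − 5·1.2716 + 5 = 14.252
M − M_☉ = 14.252 − 4.83 = 9.422
L/L_☉ = 10^(−0.4 × 9.422) = 1.703×10^-4

L/L_☉ ≈ 1.70×10^-4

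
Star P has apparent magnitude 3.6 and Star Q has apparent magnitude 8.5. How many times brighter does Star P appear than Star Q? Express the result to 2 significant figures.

91

Δm = 3.6 − (8.5) = -4.9
Flux ratio = 10^(−0.4 Δm) = 10^(−0.4 × -4.9) = 10^1.960 = 91.20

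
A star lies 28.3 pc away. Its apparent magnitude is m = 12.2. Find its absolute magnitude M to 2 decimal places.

5 log₁₀(d/10 pc) = 5 log₁₀(28.30) − 5 = 2.259
M = m − 5 log₁₀(d/10) = 12.2 − 2.259 = 9.941

M ≈ 9.94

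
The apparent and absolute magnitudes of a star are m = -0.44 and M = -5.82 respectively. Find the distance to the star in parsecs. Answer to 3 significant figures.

d ≈ 119 pc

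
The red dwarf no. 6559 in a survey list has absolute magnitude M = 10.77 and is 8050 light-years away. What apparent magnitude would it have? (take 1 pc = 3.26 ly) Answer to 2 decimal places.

d = 8050 ly / 3.26 = 2469 pc
m = M + 5 log₁₀ d − 5 = 10.77 + 5·3.3926 − 5 = 22.733

m ≈ 22.73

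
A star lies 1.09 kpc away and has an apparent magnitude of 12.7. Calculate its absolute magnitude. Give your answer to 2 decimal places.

d = 1.09 kpc = 1090 pc
5 log₁₀(d/10 pc) = 5 log₁₀(1090) − 5 = 10.187
M = m − 5 log₁₀(d/10) = 12.7 − 10.187 = 2.513

M ≈ 2.51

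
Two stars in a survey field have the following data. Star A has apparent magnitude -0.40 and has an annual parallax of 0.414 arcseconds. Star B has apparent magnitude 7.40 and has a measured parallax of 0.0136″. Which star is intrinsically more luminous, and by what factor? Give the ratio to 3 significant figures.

Star A is more luminous, by a factor of 1.42.

Star A: d = 1/p = 1/0.414″ = 2.415 pc
Star A: M = m − 5 log₁₀ d + 5 = -0.40 − 5·0.3830 + 5 = 2.685
Star B: d = 1/p = 1/0.0136″ = 73.53 pc
Star B: M = m − 5 log₁₀ d + 5 = 7.40 − 5·1.8665 + 5 = 3.068
ΔM = M_A − M_B = 2.685 − (3.068) = -0.383; smaller M is more luminous → Star A.
L ratio = 10^(0.4 |ΔM|) = 10^0.153 = 1.423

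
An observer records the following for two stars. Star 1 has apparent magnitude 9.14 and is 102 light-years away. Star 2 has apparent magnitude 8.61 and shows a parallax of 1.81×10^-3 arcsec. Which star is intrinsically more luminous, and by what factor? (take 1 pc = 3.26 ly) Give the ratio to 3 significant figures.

Star 1: d = 102 ly / 3.26 = 31.29 pc
Star 1: M = m − 5 log₁₀ d + 5 = 9.14 − 5·1.4954 + 5 = 6.663
Star 2: d = 1/p = 1/1.81×10^-3″ = 552.5 pc
Star 2: M = m − 5 log₁₀ d + 5 = 8.61 − 5·2.7423 + 5 = -0.102
ΔM = M_1 − M_2 = 6.663 − (-0.102) = 6.765; smaller M is more luminous → Star 2.
L ratio = 10^(0.4 |ΔM|) = 10^2.706 = 508.0

Star 2 is more luminous, by a factor of 508.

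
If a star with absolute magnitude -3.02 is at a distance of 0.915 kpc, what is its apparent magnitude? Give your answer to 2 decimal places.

m ≈ 6.79

d = 0.915 kpc = 915.0 pc
m = M + 5 log₁₀ d − 5 = -3.02 + 5·2.9614 − 5 = 6.787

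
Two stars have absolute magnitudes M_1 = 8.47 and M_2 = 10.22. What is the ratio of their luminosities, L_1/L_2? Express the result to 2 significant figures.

L_1/L_2 ≈ 5.0

ΔM = M_1 − M_2 = -1.75
L_1/L_2 = 10^(−0.4 ΔM) = 10^0.700 = 5.012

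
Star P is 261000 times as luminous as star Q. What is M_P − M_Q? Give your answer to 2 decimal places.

Pogson: ΔM = −2.5 log₁₀(ratio) = −2.5 log₁₀(261000) = −2.5 × 5.4166 = -13.542
Star P is brighter, so it has the smaller magnitude: the difference is negative.

M_P − M_Q ≈ -13.54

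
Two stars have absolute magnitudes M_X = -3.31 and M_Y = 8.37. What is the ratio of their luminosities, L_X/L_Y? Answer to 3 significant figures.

ΔM = M_X − M_Y = -11.68
L_X/L_Y = 10^(−0.4 ΔM) = 10^4.672 = 46990

L_X/L_Y ≈ 47000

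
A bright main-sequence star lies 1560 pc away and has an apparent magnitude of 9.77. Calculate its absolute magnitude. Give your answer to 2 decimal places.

M ≈ -1.20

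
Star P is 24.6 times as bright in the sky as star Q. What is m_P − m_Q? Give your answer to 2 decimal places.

m_P − m_Q ≈ -3.48

Pogson: Δm = −2.5 log₁₀(ratio) = −2.5 log₁₀(24.6) = −2.5 × 1.3909 = -3.477
Star P is brighter, so it has the smaller magnitude: the difference is negative.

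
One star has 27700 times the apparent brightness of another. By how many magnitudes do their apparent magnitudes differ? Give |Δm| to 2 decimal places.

|Δm| ≈ 11.11

Pogson: Δm = −2.5 log₁₀(ratio) = −2.5 log₁₀(27700) = −2.5 × 4.4425 = -11.106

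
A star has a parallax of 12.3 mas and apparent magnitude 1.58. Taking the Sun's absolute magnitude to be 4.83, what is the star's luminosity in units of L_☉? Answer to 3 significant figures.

L/L_☉ ≈ 1320

d = 1/p = 1000/12.3 mas = 81.30 pc
M = m − 5 log₁₀ d + 5 = 1.58 − 5·1.9101 + 5 = -2.970
M − M_☉ = -2.970 − 4.83 = -7.800
L/L_☉ = 10^(−0.4 × -7.800) = 1319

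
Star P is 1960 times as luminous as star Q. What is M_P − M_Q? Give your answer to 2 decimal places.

Pogson: ΔM = −2.5 log₁₀(ratio) = −2.5 log₁₀(1960) = −2.5 × 3.2923 = -8.231
Star P is brighter, so it has the smaller magnitude: the difference is negative.

M_P − M_Q ≈ -8.23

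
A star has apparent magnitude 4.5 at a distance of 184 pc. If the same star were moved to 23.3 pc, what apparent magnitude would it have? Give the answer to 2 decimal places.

Flux ∝ 1/d², so Δm = 5 log₁₀(d₂/d₁) = 5 log₁₀(23.3/184) = -4.487
m₂ = m₁ + Δm = 4.5 + (-4.487) = 0.013

m ≈ 0.01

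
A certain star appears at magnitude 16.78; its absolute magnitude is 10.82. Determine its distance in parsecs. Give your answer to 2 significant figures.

Distance modulus: m − M = 16.78 − (10.82) = 5.960
m − M = 5 log₁₀ d − 5
log₁₀ d = (m − M)/5 + 1 = 2.1920
d = 10^2.1920 = 155.6 pc

d ≈ 160 pc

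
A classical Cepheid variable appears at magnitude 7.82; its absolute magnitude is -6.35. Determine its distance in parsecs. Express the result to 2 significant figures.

d ≈ 6800 pc

μ = m − M = 14.170
m − M = 5 log₁₀ d − 5
log₁₀ d = (m − M)/5 + 1 = 3.8340
d = 10^3.8340 = 6823 pc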